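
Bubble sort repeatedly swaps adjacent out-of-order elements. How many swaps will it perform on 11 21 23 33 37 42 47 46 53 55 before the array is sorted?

Minimum adjacent swaps = number of inversions (each swap of adjacent out-of-order elements removes one inversion and no swap can remove more).
Count inversions — for each element, later elements that are smaller:
11: none → 0
21: none → 0
23: none → 0
33: none → 0
37: none → 0
42: none → 0
47: 46 → 1
46: none → 0
53: none → 0
55: none → 0
Total inversions: 0 + 0 + 0 + 0 + 0 + 0 + 1 + 0 + 0 + 0 = 1

1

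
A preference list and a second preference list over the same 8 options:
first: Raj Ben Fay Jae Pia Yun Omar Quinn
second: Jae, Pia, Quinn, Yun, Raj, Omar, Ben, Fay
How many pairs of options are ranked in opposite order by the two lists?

16

Assign each item its position (1..8) in the first ordering, then rewrite the second ordering as that position sequence:
positions: Raj→1, Ben→2, Fay→3, Jae→4, Pia→5, Yun→6, Omar→7, Quinn→8
second ordering as positions: [4, 5, 8, 6, 1, 7, 2, 3]
Discordant pairs = inversions in this position sequence.
4: 1, 2, 3 → 3
5: 1, 2, 3 → 3
8: 6, 1, 7, 2, 3 → 5
6: 1, 2, 3 → 3
1: 0
7: 2, 3 → 2
2: 0
3: 0
Total: 3 + 3 + 5 + 3 + 0 + 2 + 0 + 0 = 16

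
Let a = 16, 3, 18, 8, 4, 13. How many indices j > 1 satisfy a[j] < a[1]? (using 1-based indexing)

4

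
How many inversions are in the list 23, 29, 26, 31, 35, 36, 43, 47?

1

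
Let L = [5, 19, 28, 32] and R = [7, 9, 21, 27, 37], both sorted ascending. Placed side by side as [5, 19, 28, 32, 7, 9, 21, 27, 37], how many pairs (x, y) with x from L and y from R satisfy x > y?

10 cross-inversions

For each element r of the right run, count left-run elements greater than r:
r = 7: 19, 28, 32 → 3
r = 9: 19, 28, 32 → 3
r = 21: 28, 32 → 2
r = 27: 28, 32 → 2
r = 37: none → 0
Cross-inversions: 3 + 3 + 2 + 2 + 0 = 10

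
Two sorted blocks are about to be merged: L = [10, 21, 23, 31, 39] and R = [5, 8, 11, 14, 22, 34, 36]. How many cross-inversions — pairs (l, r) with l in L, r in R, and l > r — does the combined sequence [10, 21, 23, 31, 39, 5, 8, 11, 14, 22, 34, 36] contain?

23 cross-inversions

For each element r of the right run, count left-run elements greater than r:
r = 5: 10, 21, 23, 31, 39 → 5
r = 8: 10, 21, 23, 31, 39 → 5
r = 11: 21, 23, 31, 39 → 4
r = 14: 21, 23, 31, 39 → 4
r = 22: 23, 31, 39 → 3
r = 34: 39 → 1
r = 36: 39 → 1
Cross-inversions: 5 + 5 + 4 + 4 + 3 + 1 + 1 = 23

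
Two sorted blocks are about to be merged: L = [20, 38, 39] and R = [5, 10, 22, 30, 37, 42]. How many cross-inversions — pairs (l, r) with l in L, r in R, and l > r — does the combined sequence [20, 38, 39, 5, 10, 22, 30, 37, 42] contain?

For each element r of the right run, count left-run elements greater than r:
r = 5: 20, 38, 39 → 3
r = 10: 20, 38, 39 → 3
r = 22: 38, 39 → 2
r = 30: 38, 39 → 2
r = 37: 38, 39 → 2
r = 42: none → 0
Cross-inversions: 3 + 3 + 2 + 2 + 2 + 0 = 12

There are 12 cross-inversions.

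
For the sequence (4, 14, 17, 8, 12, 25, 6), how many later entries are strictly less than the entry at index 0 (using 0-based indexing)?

0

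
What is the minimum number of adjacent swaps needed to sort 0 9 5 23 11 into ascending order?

2 swaps

Minimum adjacent swaps = number of inversions (each swap of adjacent out-of-order elements removes one inversion and no swap can remove more).
Count inversions — for each element, later elements that are smaller:
0: none → 0
9: 5 → 1
5: none → 0
23: 11 → 1
11: none → 0
Total inversions: 0 + 1 + 0 + 1 + 0 = 2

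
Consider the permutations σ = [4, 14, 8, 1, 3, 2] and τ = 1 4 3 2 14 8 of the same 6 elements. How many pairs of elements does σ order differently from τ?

7 discordant pairs

Assign each item its position (1..6) in the first ordering, then rewrite the second ordering as that position sequence:
positions: 4→1, 14→2, 8→3, 1→4, 3→5, 2→6
second ordering as positions: [4, 1, 5, 6, 2, 3]
Discordant pairs = inversions in this position sequence.
4: 1, 2, 3 → 3
1: 0
5: 2, 3 → 2
6: 2, 3 → 2
2: 0
3: 0
Total: 3 + 0 + 2 + 2 + 0 + 0 = 7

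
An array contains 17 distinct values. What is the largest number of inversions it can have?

The maximum occurs when the array is in strictly decreasing order: every one of the C(17, 2) pairs is inverted.
C(17, 2) = 17·16/2 = 136

Inversions: 136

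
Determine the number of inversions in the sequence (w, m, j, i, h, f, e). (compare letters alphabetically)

Sweep left to right; for each value list the smaller values that follow it:
w → m, j, i, h, f, e → 6
m → j, i, h, f, e → 5
j → i, h, f, e → 4
i → h, f, e → 3
h → f, e → 2
f → e → 1
e → none → 0
Sum: 6 + 5 + 4 + 3 + 2 + 1 + 0 = 21

21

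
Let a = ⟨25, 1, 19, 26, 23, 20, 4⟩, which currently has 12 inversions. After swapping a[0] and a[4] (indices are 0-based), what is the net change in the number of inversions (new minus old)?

-1

Positions 0 and 4 hold 25 and 23; after swapping, the array is [23, 1, 19, 26, 25, 20, 4].
For each element, count later entries that are smaller:
23 → 1, 19, 20, 4 → 4
1 → none → 0
19 → 4 → 1
26 → 25, 20, 4 → 3
25 → 20, 4 → 2
20 → 4 → 1
4 → none → 0
Sum: 4 + 0 + 1 + 3 + 2 + 1 + 0 = 11
Change: 11 − 12 = -1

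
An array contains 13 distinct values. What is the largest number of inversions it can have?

Inversions: 78

A reversed (strictly descending) arrangement makes every pair an inversion, giving C(13, 2) inversions.
C(13, 2) = 13·12/2 = 78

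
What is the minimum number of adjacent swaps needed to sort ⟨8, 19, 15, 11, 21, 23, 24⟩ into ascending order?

3

The minimum number of adjacent swaps to sort an array equals its inversion count, since every such swap removes exactly one inversion.
Count inversions — for each element, later elements that are smaller:
8: none → 0
19: 15, 11 → 2
15: 11 → 1
11: none → 0
21: none → 0
23: none → 0
24: none → 0
Total inversions: 0 + 2 + 1 + 0 + 0 + 0 + 0 = 3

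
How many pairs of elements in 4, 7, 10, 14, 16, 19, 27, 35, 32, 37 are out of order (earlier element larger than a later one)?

Count, for each position, how many later elements it exceeds:
4: 0
7: 0
10: 0
14: 0
16: 0
19: 0
27: 0
35: 1
32: 0
37: 0
Sum: 0 + 0 + 0 + 0 + 0 + 0 + 0 + 1 + 0 + 0 = 1

1 out-of-order pair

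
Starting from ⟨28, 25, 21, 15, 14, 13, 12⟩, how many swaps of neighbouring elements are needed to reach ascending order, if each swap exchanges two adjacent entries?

21 adjacent swaps

Each adjacent swap fixes exactly one inversion, so the minimum swap count equals the number of inversions.
Count inversions — for each element, later elements that are smaller:
28: 25, 21, 15, 14, 13, 12 → 6
25: 21, 15, 14, 13, 12 → 5
21: 15, 14, 13, 12 → 4
15: 14, 13, 12 → 3
14: 13, 12 → 2
13: 12 → 1
12: none → 0
Total inversions: 6 + 5 + 4 + 3 + 2 + 1 + 0 = 21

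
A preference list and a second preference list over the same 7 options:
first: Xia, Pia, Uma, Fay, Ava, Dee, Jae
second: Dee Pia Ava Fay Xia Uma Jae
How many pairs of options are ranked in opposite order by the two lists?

Assign each item its position (1..7) in the first ordering, then rewrite the second ordering as that position sequence:
positions: Xia→1, Pia→2, Uma→3, Fay→4, Ava→5, Dee→6, Jae→7
second ordering as positions: [6, 2, 5, 4, 1, 3, 7]
Discordant pairs = inversions in this position sequence.
6: 2, 5, 4, 1, 3 → 5
2: 1 → 1
5: 4, 1, 3 → 3
4: 1, 3 → 2
1: 0
3: 0
7: 0
Total: 5 + 1 + 3 + 2 + 0 + 0 + 0 = 11

11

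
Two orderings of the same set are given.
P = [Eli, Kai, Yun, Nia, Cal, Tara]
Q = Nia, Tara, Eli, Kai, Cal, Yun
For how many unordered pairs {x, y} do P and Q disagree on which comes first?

8

Assign each item its position (1..6) in the first ordering, then rewrite the second ordering as that position sequence:
positions: Eli→1, Kai→2, Yun→3, Nia→4, Cal→5, Tara→6
second ordering as positions: [4, 6, 1, 2, 5, 3]
Discordant pairs = inversions in this position sequence.
4: 1, 2, 3 → 3
6: 1, 2, 5, 3 → 4
1: 0
2: 0
5: 3 → 1
3: 0
Total: 3 + 4 + 0 + 0 + 1 + 0 = 8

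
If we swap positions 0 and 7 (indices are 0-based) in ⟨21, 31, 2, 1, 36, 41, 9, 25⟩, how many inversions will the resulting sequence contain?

Positions 0 and 7 hold 21 and 25; after swapping, the array is [25, 31, 2, 1, 36, 41, 9, 21].
Element-by-element contributions:
25: 4
31: 4
2: 1
1: 0
36: 2
41: 2
9: 0
21: 0
Sum: 4 + 4 + 1 + 0 + 2 + 2 + 0 + 0 = 13

13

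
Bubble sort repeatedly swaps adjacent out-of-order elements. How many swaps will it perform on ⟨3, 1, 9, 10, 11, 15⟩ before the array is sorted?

Each adjacent swap fixes exactly one inversion, so the minimum swap count equals the number of inversions.
Count inversions — for each element, later elements that are smaller:
3: 1 → 1
1: none → 0
9: none → 0
10: none → 0
11: none → 0
15: none → 0
Total inversions: 1 + 0 + 0 + 0 + 0 + 0 = 1

Adjacent swaps: 1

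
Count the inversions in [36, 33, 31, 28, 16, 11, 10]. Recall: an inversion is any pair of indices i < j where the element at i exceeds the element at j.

Count, for each position, how many later elements it exceeds:
36 → 33, 31, 28, 16, 11, 10 → 6
33 → 31, 28, 16, 11, 10 → 5
31 → 28, 16, 11, 10 → 4
28 → 16, 11, 10 → 3
16 → 11, 10 → 2
11 → 10 → 1
10 → none → 0
Sum: 6 + 5 + 4 + 3 + 2 + 1 + 0 = 21

21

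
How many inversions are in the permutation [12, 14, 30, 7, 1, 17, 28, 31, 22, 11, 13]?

25 inversions

Sweep left to right; for each value list the smaller values that follow it:
12 → 7, 1, 11 → 3
14 → 7, 1, 11, 13 → 4
30 → 7, 1, 17, 28, 22, 11, 13 → 7
7 → 1 → 1
1 → none → 0
17 → 11, 13 → 2
28 → 22, 11, 13 → 3
31 → 22, 11, 13 → 3
22 → 11, 13 → 2
11 → none → 0
13 → none → 0
Sum: 3 + 4 + 7 + 1 + 0 + 2 + 3 + 3 + 2 + 0 + 0 = 25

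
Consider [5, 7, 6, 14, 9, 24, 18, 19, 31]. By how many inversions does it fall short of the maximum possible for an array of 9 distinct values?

32 inversions short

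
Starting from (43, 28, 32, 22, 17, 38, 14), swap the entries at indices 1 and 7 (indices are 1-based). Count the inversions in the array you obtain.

5

Positions 1 and 7 hold 43 and 14; after swapping, the array is [14, 28, 32, 22, 17, 38, 43].
Element-by-element contributions:
14 → none → 0
28 → 22, 17 → 2
32 → 22, 17 → 2
22 → 17 → 1
17 → none → 0
38 → none → 0
43 → none → 0
Sum: 0 + 2 + 2 + 1 + 0 + 0 + 0 = 5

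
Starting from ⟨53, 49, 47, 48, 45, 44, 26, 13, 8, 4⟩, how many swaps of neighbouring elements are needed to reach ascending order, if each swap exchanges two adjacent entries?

Swaps: 44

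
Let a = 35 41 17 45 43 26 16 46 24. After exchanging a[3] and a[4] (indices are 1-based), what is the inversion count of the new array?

There are 20 inversions.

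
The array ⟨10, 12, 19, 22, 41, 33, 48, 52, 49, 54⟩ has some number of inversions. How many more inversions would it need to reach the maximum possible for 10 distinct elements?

43

Maximum inversions for 10 distinct elements is C(10, 2) = 10·9/2 = 45.
Current inversions — for each element, count later smaller elements:
10: 0
12: 0
19: 0
22: 0
41: 1
33: 0
48: 0
52: 1
49: 0
54: 0
Current total: 0 + 0 + 0 + 0 + 1 + 0 + 0 + 1 + 0 + 0 = 2
Shortfall: 45 − 2 = 43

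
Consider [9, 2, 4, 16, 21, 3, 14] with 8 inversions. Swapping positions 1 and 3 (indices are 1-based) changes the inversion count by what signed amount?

Positions 1 and 3 hold 9 and 4; after swapping, the array is [4, 2, 9, 16, 21, 3, 14].
Count, for each position, how many later elements it exceeds:
4 → 2, 3 → 2
2 → none → 0
9 → 3 → 1
16 → 3, 14 → 2
21 → 3, 14 → 2
3 → none → 0
14 → none → 0
Sum: 2 + 0 + 1 + 2 + 2 + 0 + 0 = 7
Change: 7 − 8 = -1

-1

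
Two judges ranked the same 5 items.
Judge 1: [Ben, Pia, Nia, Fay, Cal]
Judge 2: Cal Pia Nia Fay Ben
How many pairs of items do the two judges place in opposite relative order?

7

Assign each item its position (1..5) in the first ordering, then rewrite the second ordering as that position sequence:
positions: Ben→1, Pia→2, Nia→3, Fay→4, Cal→5
second ordering as positions: [5, 2, 3, 4, 1]
Discordant pairs = inversions in this position sequence.
5: 2, 3, 4, 1 → 4
2: 1 → 1
3: 1 → 1
4: 1 → 1
1: 0
Total: 4 + 1 + 1 + 1 + 0 = 7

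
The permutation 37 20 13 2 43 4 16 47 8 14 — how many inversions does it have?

Out-of-order pairs: 24

Sweep left to right; for each value list the smaller values that follow it:
37: 7
20: 6
13: 3
2: 0
43: 4
4: 0
16: 2
47: 2
8: 0
14: 0
Sum: 7 + 6 + 3 + 0 + 4 + 0 + 2 + 2 + 0 + 0 = 24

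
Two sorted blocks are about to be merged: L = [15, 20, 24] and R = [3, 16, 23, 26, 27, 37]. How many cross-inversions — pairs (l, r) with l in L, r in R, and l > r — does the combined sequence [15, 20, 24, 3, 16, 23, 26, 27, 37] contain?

6 cross-inversions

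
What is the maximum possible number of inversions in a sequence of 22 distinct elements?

231

A reversed (strictly descending) arrangement makes every pair an inversion, giving C(22, 2) inversions.
C(22, 2) = 22·21/2 = 231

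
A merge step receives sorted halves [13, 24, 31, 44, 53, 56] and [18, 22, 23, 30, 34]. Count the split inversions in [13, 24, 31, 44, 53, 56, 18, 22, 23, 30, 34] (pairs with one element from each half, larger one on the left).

22

For each element r of the right run, count left-run elements greater than r:
r = 18: 24, 31, 44, 53, 56 → 5
r = 22: 24, 31, 44, 53, 56 → 5
r = 23: 24, 31, 44, 53, 56 → 5
r = 30: 31, 44, 53, 56 → 4
r = 34: 44, 53, 56 → 3
Cross-inversions: 5 + 5 + 5 + 4 + 3 = 22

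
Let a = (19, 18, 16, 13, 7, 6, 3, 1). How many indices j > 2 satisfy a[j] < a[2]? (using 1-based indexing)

The element at index 2 is 18.
Elements after it: 16, 13, 7, 6, 3, 1
Those smaller than 18: 16, 13, 7, 6, 3, 1

6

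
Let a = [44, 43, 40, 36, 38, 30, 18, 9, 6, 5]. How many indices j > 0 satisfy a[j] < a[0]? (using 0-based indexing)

9 such elements

The element at index 0 is 44.
Elements after it: 43, 40, 36, 38, 30, 18, 9, 6, 5
Those smaller than 44: 43, 40, 36, 38, 30, 18, 9, 6, 5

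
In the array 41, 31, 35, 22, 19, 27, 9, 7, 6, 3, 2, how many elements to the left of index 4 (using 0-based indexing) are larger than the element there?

4

The element at index 4 is 19.
Elements before it: 41, 31, 35, 22
Those larger than 19: 41, 31, 35, 22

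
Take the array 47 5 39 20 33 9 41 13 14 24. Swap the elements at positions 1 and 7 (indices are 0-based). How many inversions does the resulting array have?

28

Positions 1 and 7 hold 5 and 13; after swapping, the array is [47, 13, 39, 20, 33, 9, 41, 5, 14, 24].
Element-by-element contributions:
47 → 13, 39, 20, 33, 9, 41, 5, 14, 24 → 9
13 → 9, 5 → 2
39 → 20, 33, 9, 5, 14, 24 → 6
20 → 9, 5, 14 → 3
33 → 9, 5, 14, 24 → 4
9 → 5 → 1
41 → 5, 14, 24 → 3
5 → none → 0
14 → none → 0
24 → none → 0
Sum: 9 + 2 + 6 + 3 + 4 + 1 + 3 + 0 + 0 + 0 = 28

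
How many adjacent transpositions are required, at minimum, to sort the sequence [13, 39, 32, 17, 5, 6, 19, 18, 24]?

18 swaps

The minimum number of adjacent swaps to sort an array equals its inversion count, since every such swap removes exactly one inversion.
Count inversions — for each element, later elements that are smaller:
13: 5, 6 → 2
39: 32, 17, 5, 6, 19, 18, 24 → 7
32: 17, 5, 6, 19, 18, 24 → 6
17: 5, 6 → 2
5: none → 0
6: none → 0
19: 18 → 1
18: none → 0
24: none → 0
Total inversions: 2 + 7 + 6 + 2 + 0 + 0 + 1 + 0 + 0 = 18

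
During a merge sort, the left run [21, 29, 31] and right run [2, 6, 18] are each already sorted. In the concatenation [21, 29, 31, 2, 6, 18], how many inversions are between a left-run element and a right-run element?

9

Take each right-half value and tally the left-half values above it:
r = 2: 21, 29, 31 → 3
r = 6: 21, 29, 31 → 3
r = 18: 21, 29, 31 → 3
Cross-inversions: 3 + 3 + 3 = 9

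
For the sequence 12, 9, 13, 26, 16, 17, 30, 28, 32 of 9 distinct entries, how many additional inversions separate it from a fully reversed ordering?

32

Maximum inversions for 9 distinct elements is C(9, 2) = 9·8/2 = 36.
Current inversions — for each element, count later smaller elements:
12: 1
9: 0
13: 0
26: 2
16: 0
17: 0
30: 1
28: 0
32: 0
Current total: 1 + 0 + 0 + 2 + 0 + 0 + 1 + 0 + 0 = 4
Shortfall: 36 − 4 = 32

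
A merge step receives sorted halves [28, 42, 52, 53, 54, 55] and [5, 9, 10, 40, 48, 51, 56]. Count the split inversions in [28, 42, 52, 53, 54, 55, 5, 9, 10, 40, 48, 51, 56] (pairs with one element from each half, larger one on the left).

31 cross-inversions

Take each right-half value and tally the left-half values above it:
r = 5: 28, 42, 52, 53, 54, 55 → 6
r = 9: 28, 42, 52, 53, 54, 55 → 6
r = 10: 28, 42, 52, 53, 54, 55 → 6
r = 40: 42, 52, 53, 54, 55 → 5
r = 48: 52, 53, 54, 55 → 4
r = 51: 52, 53, 54, 55 → 4
r = 56: none → 0
Cross-inversions: 6 + 6 + 6 + 5 + 4 + 4 + 0 = 31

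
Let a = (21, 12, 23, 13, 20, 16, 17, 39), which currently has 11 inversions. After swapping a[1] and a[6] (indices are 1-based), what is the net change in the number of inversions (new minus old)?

Positions 1 and 6 hold 21 and 16; after swapping, the array is [16, 12, 23, 13, 20, 21, 17, 39].
For each element, count later entries that are smaller:
16 → 12, 13 → 2
12 → none → 0
23 → 13, 20, 21, 17 → 4
13 → none → 0
20 → 17 → 1
21 → 17 → 1
17 → none → 0
39 → none → 0
Sum: 2 + 0 + 4 + 0 + 1 + 1 + 0 + 0 = 8
Change: 8 − 11 = -3

-3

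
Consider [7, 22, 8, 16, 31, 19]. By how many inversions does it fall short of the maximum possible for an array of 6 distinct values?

11 inversions short

Maximum inversions for 6 distinct elements is C(6, 2) = 6·5/2 = 15.
Current inversions — for each element, count later smaller elements:
7: 0
22: 3
8: 0
16: 0
31: 1
19: 0
Current total: 0 + 3 + 0 + 0 + 1 + 0 = 4
Shortfall: 15 − 4 = 11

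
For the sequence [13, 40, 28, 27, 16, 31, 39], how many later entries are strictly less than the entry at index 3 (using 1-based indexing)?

2

The element at index 3 is 28.
Elements after it: 27, 16, 31, 39
Those smaller than 28: 27, 16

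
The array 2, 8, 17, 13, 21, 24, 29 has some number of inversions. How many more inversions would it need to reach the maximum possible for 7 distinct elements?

20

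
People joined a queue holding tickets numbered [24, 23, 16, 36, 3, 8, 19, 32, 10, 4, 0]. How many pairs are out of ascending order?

39

Sweep left to right; for each value list the smaller values that follow it:
24 → 23, 16, 3, 8, 19, 10, 4, 0 → 8
23 → 16, 3, 8, 19, 10, 4, 0 → 7
16 → 3, 8, 10, 4, 0 → 5
36 → 3, 8, 19, 32, 10, 4, 0 → 7
3 → 0 → 1
8 → 4, 0 → 2
19 → 10, 4, 0 → 3
32 → 10, 4, 0 → 3
10 → 4, 0 → 2
4 → 0 → 1
0 → none → 0
Sum: 8 + 7 + 5 + 7 + 1 + 2 + 3 + 3 + 2 + 1 + 0 = 39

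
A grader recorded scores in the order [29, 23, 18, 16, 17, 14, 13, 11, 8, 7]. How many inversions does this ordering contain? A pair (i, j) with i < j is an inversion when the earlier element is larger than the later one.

44

Count, for each position, how many later elements it exceeds:
29: 9
23: 8
18: 7
16: 5
17: 5
14: 4
13: 3
11: 2
8: 1
7: 0
Sum: 9 + 8 + 7 + 5 + 5 + 4 + 3 + 2 + 1 + 0 = 44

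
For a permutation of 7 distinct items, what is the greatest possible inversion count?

A reversed (strictly descending) arrangement makes every pair an inversion, giving C(7, 2) inversions.
C(7, 2) = 7·6/2 = 21

Inversions: 21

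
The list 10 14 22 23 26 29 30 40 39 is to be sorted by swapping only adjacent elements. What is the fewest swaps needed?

Minimum adjacent swaps = number of inversions (each swap of adjacent out-of-order elements removes one inversion and no swap can remove more).
Count inversions — for each element, later elements that are smaller:
10: none → 0
14: none → 0
22: none → 0
23: none → 0
26: none → 0
29: none → 0
30: none → 0
40: 39 → 1
39: none → 0
Total inversions: 0 + 0 + 0 + 0 + 0 + 0 + 0 + 1 + 0 = 1

1 adjacent swap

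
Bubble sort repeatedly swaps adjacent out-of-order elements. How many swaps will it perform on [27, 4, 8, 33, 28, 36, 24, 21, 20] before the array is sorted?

18

The minimum number of adjacent swaps to sort an array equals its inversion count, since every such swap removes exactly one inversion.
Count inversions — for each element, later elements that are smaller:
27: 4, 8, 24, 21, 20 → 5
4: none → 0
8: none → 0
33: 28, 24, 21, 20 → 4
28: 24, 21, 20 → 3
36: 24, 21, 20 → 3
24: 21, 20 → 2
21: 20 → 1
20: none → 0
Total inversions: 5 + 0 + 0 + 4 + 3 + 3 + 2 + 1 + 0 = 18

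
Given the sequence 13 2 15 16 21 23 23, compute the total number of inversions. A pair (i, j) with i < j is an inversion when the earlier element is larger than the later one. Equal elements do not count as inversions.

Listing every pair i<j with a[i]>a[j] (using 0-based positions):
(0,1): 13 > 2
That's 1 pair.

1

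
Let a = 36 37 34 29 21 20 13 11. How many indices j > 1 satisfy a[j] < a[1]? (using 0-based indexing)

6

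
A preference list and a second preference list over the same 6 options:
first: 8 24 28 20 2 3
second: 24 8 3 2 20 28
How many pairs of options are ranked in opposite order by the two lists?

There are 7 pairs.

Assign each item its position (1..6) in the first ordering, then rewrite the second ordering as that position sequence:
positions: 8→1, 24→2, 28→3, 20→4, 2→5, 3→6
second ordering as positions: [2, 1, 6, 5, 4, 3]
Discordant pairs = inversions in this position sequence.
2: 1 → 1
1: 0
6: 5, 4, 3 → 3
5: 4, 3 → 2
4: 3 → 1
3: 0
Total: 1 + 0 + 3 + 2 + 1 + 0 = 7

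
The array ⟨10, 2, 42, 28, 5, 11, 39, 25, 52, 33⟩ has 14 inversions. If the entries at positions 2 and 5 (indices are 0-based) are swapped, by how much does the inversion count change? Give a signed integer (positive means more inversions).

Positions 2 and 5 hold 42 and 11; after swapping, the array is [10, 2, 11, 28, 5, 42, 39, 25, 52, 33].
Sweep left to right; for each value list the smaller values that follow it:
10 → 2, 5 → 2
2 → none → 0
11 → 5 → 1
28 → 5, 25 → 2
5 → none → 0
42 → 39, 25, 33 → 3
39 → 25, 33 → 2
25 → none → 0
52 → 33 → 1
33 → none → 0
Sum: 2 + 0 + 1 + 2 + 0 + 3 + 2 + 0 + 1 + 0 = 11
Change: 11 − 14 = -3

-3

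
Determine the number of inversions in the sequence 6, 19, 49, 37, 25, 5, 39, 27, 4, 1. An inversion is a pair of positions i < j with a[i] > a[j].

Sweep left to right; for each value list the smaller values that follow it:
6: 3
19: 3
49: 7
37: 5
25: 3
5: 2
39: 3
27: 2
4: 1
1: 0
Sum: 3 + 3 + 7 + 5 + 3 + 2 + 3 + 2 + 1 + 0 = 29

Out-of-order pairs: 29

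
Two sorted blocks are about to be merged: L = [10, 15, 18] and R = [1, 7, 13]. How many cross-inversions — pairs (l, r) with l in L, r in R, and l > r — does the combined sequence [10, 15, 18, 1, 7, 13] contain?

Count, for every r in R, how many entries of L exceed r:
r = 1: 10, 15, 18 → 3
r = 7: 10, 15, 18 → 3
r = 13: 15, 18 → 2
Cross-inversions: 3 + 3 + 2 = 8

8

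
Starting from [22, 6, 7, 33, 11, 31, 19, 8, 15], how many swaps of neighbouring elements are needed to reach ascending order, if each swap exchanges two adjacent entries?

17 adjacent swaps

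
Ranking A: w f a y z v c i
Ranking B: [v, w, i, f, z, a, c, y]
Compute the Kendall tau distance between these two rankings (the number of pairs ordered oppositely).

13

Assign each item its position (1..8) in the first ordering, then rewrite the second ordering as that position sequence:
positions: w→1, f→2, a→3, y→4, z→5, v→6, c→7, i→8
second ordering as positions: [6, 1, 8, 2, 5, 3, 7, 4]
Discordant pairs = inversions in this position sequence.
6: 1, 2, 5, 3, 4 → 5
1: 0
8: 2, 5, 3, 7, 4 → 5
2: 0
5: 3, 4 → 2
3: 0
7: 4 → 1
4: 0
Total: 5 + 0 + 5 + 0 + 2 + 0 + 1 + 0 = 13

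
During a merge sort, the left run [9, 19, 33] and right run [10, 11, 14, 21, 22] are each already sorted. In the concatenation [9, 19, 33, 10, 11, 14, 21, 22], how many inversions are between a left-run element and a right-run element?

For each element r of the right run, count left-run elements greater than r:
r = 10: 19, 33 → 2
r = 11: 19, 33 → 2
r = 14: 19, 33 → 2
r = 21: 33 → 1
r = 22: 33 → 1
Cross-inversions: 2 + 2 + 2 + 1 + 1 = 8

There are 8 split inversions.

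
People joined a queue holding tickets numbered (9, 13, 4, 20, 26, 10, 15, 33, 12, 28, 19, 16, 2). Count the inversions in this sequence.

34 inversions

Element-by-element contributions:
9 → 4, 2 → 2
13 → 4, 10, 12, 2 → 4
4 → 2 → 1
20 → 10, 15, 12, 19, 16, 2 → 6
26 → 10, 15, 12, 19, 16, 2 → 6
10 → 2 → 1
15 → 12, 2 → 2
33 → 12, 28, 19, 16, 2 → 5
12 → 2 → 1
28 → 19, 16, 2 → 3
19 → 16, 2 → 2
16 → 2 → 1
2 → none → 0
Sum: 2 + 4 + 1 + 6 + 6 + 1 + 2 + 5 + 1 + 3 + 2 + 1 + 0 = 34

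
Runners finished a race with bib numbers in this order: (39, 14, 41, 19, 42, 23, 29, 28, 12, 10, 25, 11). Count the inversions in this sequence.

45 out-of-order pairs

For each element, count later entries that are smaller:
39 → 14, 19, 23, 29, 28, 12, 10, 25, 11 → 9
14 → 12, 10, 11 → 3
41 → 19, 23, 29, 28, 12, 10, 25, 11 → 8
19 → 12, 10, 11 → 3
42 → 23, 29, 28, 12, 10, 25, 11 → 7
23 → 12, 10, 11 → 3
29 → 28, 12, 10, 25, 11 → 5
28 → 12, 10, 25, 11 → 4
12 → 10, 11 → 2
10 → none → 0
25 → 11 → 1
11 → none → 0
Sum: 9 + 3 + 8 + 3 + 7 + 3 + 5 + 4 + 2 + 0 + 1 + 0 = 45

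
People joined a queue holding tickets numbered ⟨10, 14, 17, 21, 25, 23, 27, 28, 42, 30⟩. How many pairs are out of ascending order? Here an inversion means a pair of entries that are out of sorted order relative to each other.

2 inversions

Element-by-element contributions:
10 → none → 0
14 → none → 0
17 → none → 0
21 → none → 0
25 → 23 → 1
23 → none → 0
27 → none → 0
28 → none → 0
42 → 30 → 1
30 → none → 0
Sum: 0 + 0 + 0 + 0 + 1 + 0 + 0 + 0 + 1 + 0 = 2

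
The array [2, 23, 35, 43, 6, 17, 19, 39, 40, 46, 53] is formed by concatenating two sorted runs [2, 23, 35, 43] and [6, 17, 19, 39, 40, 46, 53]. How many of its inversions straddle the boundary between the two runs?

There are 11 split inversions.

Count, for every r in R, how many entries of L exceed r:
r = 6: 23, 35, 43 → 3
r = 17: 23, 35, 43 → 3
r = 19: 23, 35, 43 → 3
r = 39: 43 → 1
r = 40: 43 → 1
r = 46: none → 0
r = 53: none → 0
Cross-inversions: 3 + 3 + 3 + 1 + 1 + 0 + 0 = 11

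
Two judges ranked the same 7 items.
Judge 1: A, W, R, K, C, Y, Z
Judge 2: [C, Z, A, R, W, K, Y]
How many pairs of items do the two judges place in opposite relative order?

Discordant pairs: 10

Assign each item its position (1..7) in the first ordering, then rewrite the second ordering as that position sequence:
positions: A→1, W→2, R→3, K→4, C→5, Y→6, Z→7
second ordering as positions: [5, 7, 1, 3, 2, 4, 6]
Discordant pairs = inversions in this position sequence.
5: 1, 3, 2, 4 → 4
7: 1, 3, 2, 4, 6 → 5
1: 0
3: 2 → 1
2: 0
4: 0
6: 0
Total: 4 + 5 + 0 + 1 + 0 + 0 + 0 = 10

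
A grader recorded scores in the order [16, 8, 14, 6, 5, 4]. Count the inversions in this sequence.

14

Count, for each position, how many later elements it exceeds:
16: 5
8: 3
14: 3
6: 2
5: 1
4: 0
Sum: 5 + 3 + 3 + 2 + 1 + 0 = 14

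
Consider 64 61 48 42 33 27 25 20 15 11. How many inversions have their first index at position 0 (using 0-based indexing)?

The element at index 0 is 64.
Elements after it: 61, 48, 42, 33, 27, 25, 20, 15, 11
Those smaller than 64: 61, 48, 42, 33, 27, 25, 20, 15, 11

9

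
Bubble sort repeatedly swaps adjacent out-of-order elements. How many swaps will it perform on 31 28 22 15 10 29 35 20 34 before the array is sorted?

17

Each adjacent swap fixes exactly one inversion, so the minimum swap count equals the number of inversions.
Count inversions — for each element, later elements that are smaller:
31: 28, 22, 15, 10, 29, 20 → 6
28: 22, 15, 10, 20 → 4
22: 15, 10, 20 → 3
15: 10 → 1
10: none → 0
29: 20 → 1
35: 20, 34 → 2
20: none → 0
34: none → 0
Total inversions: 6 + 4 + 3 + 1 + 0 + 1 + 2 + 0 + 0 = 17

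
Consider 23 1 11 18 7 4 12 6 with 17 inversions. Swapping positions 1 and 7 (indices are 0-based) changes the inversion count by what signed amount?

+3

Positions 1 and 7 hold 1 and 6; after swapping, the array is [23, 6, 11, 18, 7, 4, 12, 1].
Sweep left to right; for each value list the smaller values that follow it:
23 → 6, 11, 18, 7, 4, 12, 1 → 7
6 → 4, 1 → 2
11 → 7, 4, 1 → 3
18 → 7, 4, 12, 1 → 4
7 → 4, 1 → 2
4 → 1 → 1
12 → 1 → 1
1 → none → 0
Sum: 7 + 2 + 3 + 4 + 2 + 1 + 1 + 0 = 20
Change: 20 − 17 = +3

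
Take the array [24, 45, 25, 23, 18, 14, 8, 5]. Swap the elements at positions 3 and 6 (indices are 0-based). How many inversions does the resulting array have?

21 inversions

Positions 3 and 6 hold 23 and 8; after swapping, the array is [24, 45, 25, 8, 18, 14, 23, 5].
Count, for each position, how many later elements it exceeds:
24 → 8, 18, 14, 23, 5 → 5
45 → 25, 8, 18, 14, 23, 5 → 6
25 → 8, 18, 14, 23, 5 → 5
8 → 5 → 1
18 → 14, 5 → 2
14 → 5 → 1
23 → 5 → 1
5 → none → 0
Sum: 5 + 6 + 5 + 1 + 2 + 1 + 1 + 0 = 21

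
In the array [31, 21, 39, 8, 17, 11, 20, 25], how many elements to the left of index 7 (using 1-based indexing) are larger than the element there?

The element at index 7 is 20.
Elements before it: 31, 21, 39, 8, 17, 11
Those larger than 20: 31, 21, 39

3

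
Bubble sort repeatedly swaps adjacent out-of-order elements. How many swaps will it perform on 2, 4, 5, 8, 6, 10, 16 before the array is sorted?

1

The minimum number of adjacent swaps to sort an array equals its inversion count, since every such swap removes exactly one inversion.
Count inversions — for each element, later elements that are smaller:
2: none → 0
4: none → 0
5: none → 0
8: 6 → 1
6: none → 0
10: none → 0
16: none → 0
Total inversions: 0 + 0 + 0 + 1 + 0 + 0 + 0 = 1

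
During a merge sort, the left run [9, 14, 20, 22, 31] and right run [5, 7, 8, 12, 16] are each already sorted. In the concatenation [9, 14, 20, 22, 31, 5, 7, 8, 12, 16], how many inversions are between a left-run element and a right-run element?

22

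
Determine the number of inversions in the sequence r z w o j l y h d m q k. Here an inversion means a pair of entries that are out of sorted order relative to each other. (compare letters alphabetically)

Sweep left to right; for each value list the smaller values that follow it:
r → o, j, l, h, d, m, q, k → 8
z → w, o, j, l, y, h, d, m, q, k → 10
w → o, j, l, h, d, m, q, k → 8
o → j, l, h, d, m, k → 6
j → h, d → 2
l → h, d, k → 3
y → h, d, m, q, k → 5
h → d → 1
d → none → 0
m → k → 1
q → k → 1
k → none → 0
Sum: 8 + 10 + 8 + 6 + 2 + 3 + 5 + 1 + 0 + 1 + 1 + 0 = 45

Out-of-order pairs: 45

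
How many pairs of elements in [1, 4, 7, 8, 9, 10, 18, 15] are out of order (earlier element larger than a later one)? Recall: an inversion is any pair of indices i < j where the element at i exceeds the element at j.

1 inversion

Sweep left to right; for each value list the smaller values that follow it:
1 → none → 0
4 → none → 0
7 → none → 0
8 → none → 0
9 → none → 0
10 → none → 0
18 → 15 → 1
15 → none → 0
Sum: 0 + 0 + 0 + 0 + 0 + 0 + 1 + 0 = 1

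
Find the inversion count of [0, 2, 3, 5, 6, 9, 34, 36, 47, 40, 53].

Count, for each position, how many later elements it exceeds:
0: 0
2: 0
3: 0
5: 0
6: 0
9: 0
34: 0
36: 0
47: 1
40: 0
53: 0
Sum: 0 + 0 + 0 + 0 + 0 + 0 + 0 + 0 + 1 + 0 + 0 = 1

Inversions: 1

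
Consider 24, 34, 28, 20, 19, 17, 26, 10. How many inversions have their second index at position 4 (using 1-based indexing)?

3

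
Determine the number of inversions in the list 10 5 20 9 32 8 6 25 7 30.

20

Count, for each position, how many later elements it exceeds:
10 → 5, 9, 8, 6, 7 → 5
5 → none → 0
20 → 9, 8, 6, 7 → 4
9 → 8, 6, 7 → 3
32 → 8, 6, 25, 7, 30 → 5
8 → 6, 7 → 2
6 → none → 0
25 → 7 → 1
7 → none → 0
30 → none → 0
Sum: 5 + 0 + 4 + 3 + 5 + 2 + 0 + 1 + 0 + 0 = 20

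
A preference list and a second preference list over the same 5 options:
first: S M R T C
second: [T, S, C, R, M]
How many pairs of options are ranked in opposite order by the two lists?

6

Assign each item its position (1..5) in the first ordering, then rewrite the second ordering as that position sequence:
positions: S→1, M→2, R→3, T→4, C→5
second ordering as positions: [4, 1, 5, 3, 2]
Discordant pairs = inversions in this position sequence.
4: 1, 3, 2 → 3
1: 0
5: 3, 2 → 2
3: 2 → 1
2: 0
Total: 3 + 0 + 2 + 1 + 0 = 6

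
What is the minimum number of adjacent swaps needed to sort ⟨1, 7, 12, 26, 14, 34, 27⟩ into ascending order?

2 adjacent swaps

Minimum adjacent swaps = number of inversions (each swap of adjacent out-of-order elements removes one inversion and no swap can remove more).
Count inversions — for each element, later elements that are smaller:
1: none → 0
7: none → 0
12: none → 0
26: 14 → 1
14: none → 0
34: 27 → 1
27: none → 0
Total inversions: 0 + 0 + 0 + 1 + 0 + 1 + 0 = 2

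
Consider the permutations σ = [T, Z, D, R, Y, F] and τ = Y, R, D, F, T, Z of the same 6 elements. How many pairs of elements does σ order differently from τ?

Assign each item its position (1..6) in the first ordering, then rewrite the second ordering as that position sequence:
positions: T→1, Z→2, D→3, R→4, Y→5, F→6
second ordering as positions: [5, 4, 3, 6, 1, 2]
Discordant pairs = inversions in this position sequence.
5: 4, 3, 1, 2 → 4
4: 3, 1, 2 → 3
3: 1, 2 → 2
6: 1, 2 → 2
1: 0
2: 0
Total: 4 + 3 + 2 + 2 + 0 + 0 = 11

11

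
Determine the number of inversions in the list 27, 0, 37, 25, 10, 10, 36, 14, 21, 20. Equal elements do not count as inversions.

Inversions: 23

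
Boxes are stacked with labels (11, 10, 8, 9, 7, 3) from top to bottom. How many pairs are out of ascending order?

Inversions: 14

For each element, count later entries that are smaller:
11 → 10, 8, 9, 7, 3 → 5
10 → 8, 9, 7, 3 → 4
8 → 7, 3 → 2
9 → 7, 3 → 2
7 → 3 → 1
3 → none → 0
Sum: 5 + 4 + 2 + 2 + 1 + 0 = 14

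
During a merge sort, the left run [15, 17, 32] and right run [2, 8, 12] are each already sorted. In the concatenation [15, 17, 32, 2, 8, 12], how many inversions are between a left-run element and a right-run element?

9

Take each right-half value and tally the left-half values above it:
r = 2: 15, 17, 32 → 3
r = 8: 15, 17, 32 → 3
r = 12: 15, 17, 32 → 3
Cross-inversions: 3 + 3 + 3 = 9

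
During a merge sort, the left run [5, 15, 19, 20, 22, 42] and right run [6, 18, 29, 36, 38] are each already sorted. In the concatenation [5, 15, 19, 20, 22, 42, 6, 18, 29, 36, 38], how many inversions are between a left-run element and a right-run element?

Count, for every r in R, how many entries of L exceed r:
r = 6: 15, 19, 20, 22, 42 → 5
r = 18: 19, 20, 22, 42 → 4
r = 29: 42 → 1
r = 36: 42 → 1
r = 38: 42 → 1
Cross-inversions: 5 + 4 + 1 + 1 + 1 = 12

12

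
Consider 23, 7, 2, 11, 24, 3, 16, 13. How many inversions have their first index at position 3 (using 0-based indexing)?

1 such element

The element at index 3 is 11.
Elements after it: 24, 3, 16, 13
Those smaller than 11: 3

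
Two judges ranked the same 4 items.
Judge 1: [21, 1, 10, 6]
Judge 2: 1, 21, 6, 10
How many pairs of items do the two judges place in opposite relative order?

Assign each item its position (1..4) in the first ordering, then rewrite the second ordering as that position sequence:
positions: 21→1, 1→2, 10→3, 6→4
second ordering as positions: [2, 1, 4, 3]
Discordant pairs = inversions in this position sequence.
2: 1 → 1
1: 0
4: 3 → 1
3: 0
Total: 1 + 0 + 1 + 0 = 2

Discordant pairs: 2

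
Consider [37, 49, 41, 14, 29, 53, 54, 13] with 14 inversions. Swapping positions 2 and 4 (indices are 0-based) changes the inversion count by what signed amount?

-1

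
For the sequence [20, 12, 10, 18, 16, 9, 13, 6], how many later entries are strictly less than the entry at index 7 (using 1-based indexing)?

The element at index 7 is 13.
Elements after it: 6
Those smaller than 13: 6

1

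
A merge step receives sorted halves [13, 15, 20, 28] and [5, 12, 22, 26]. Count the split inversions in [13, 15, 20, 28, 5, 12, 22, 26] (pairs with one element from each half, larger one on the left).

10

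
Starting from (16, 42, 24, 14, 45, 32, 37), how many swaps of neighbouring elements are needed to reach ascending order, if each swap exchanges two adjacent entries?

Each adjacent swap fixes exactly one inversion, so the minimum swap count equals the number of inversions.
Count inversions — for each element, later elements that are smaller:
16: 14 → 1
42: 24, 14, 32, 37 → 4
24: 14 → 1
14: none → 0
45: 32, 37 → 2
32: none → 0
37: none → 0
Total inversions: 1 + 4 + 1 + 0 + 2 + 0 + 0 = 8

8 adjacent swaps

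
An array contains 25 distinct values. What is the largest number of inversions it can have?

A reversed (strictly descending) arrangement makes every pair an inversion, giving C(25, 2) inversions.
C(25, 2) = 25·24/2 = 300

300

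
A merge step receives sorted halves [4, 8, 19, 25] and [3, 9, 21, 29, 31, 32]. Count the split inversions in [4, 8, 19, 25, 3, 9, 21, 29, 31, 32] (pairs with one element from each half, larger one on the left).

7

Count, for every r in R, how many entries of L exceed r:
r = 3: 4, 8, 19, 25 → 4
r = 9: 19, 25 → 2
r = 21: 25 → 1
r = 29: none → 0
r = 31: none → 0
r = 32: none → 0
Cross-inversions: 4 + 2 + 1 + 0 + 0 + 0 = 7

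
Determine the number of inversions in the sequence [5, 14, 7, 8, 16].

There are 2 inversions.

For each element, count later entries that are smaller:
5 → none → 0
14 → 7, 8 → 2
7 → none → 0
8 → none → 0
16 → none → 0
Sum: 0 + 2 + 0 + 0 + 0 = 2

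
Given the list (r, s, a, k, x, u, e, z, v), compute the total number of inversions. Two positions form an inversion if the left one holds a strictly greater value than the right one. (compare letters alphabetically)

12

Count, for each position, how many later elements it exceeds:
r → a, k, e → 3
s → a, k, e → 3
a → none → 0
k → e → 1
x → u, e, v → 3
u → e → 1
e → none → 0
z → v → 1
v → none → 0
Sum: 3 + 3 + 0 + 1 + 3 + 1 + 0 + 1 + 0 = 12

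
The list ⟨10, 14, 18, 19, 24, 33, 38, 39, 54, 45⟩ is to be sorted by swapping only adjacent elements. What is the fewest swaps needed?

1

Each adjacent swap fixes exactly one inversion, so the minimum swap count equals the number of inversions.
Count inversions — for each element, later elements that are smaller:
10: none → 0
14: none → 0
18: none → 0
19: none → 0
24: none → 0
33: none → 0
38: none → 0
39: none → 0
54: 45 → 1
45: none → 0
Total inversions: 0 + 0 + 0 + 0 + 0 + 0 + 0 + 0 + 1 + 0 = 1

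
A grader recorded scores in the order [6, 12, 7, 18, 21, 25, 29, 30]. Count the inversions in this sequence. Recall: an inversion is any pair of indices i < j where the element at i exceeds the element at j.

1 inversion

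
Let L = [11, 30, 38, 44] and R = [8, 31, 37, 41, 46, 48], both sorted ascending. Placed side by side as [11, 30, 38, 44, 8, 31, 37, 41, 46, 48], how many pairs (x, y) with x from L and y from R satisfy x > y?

For each element r of the right run, count left-run elements greater than r:
r = 8: 11, 30, 38, 44 → 4
r = 31: 38, 44 → 2
r = 37: 38, 44 → 2
r = 41: 44 → 1
r = 46: none → 0
r = 48: none → 0
Cross-inversions: 4 + 2 + 2 + 1 + 0 + 0 = 9

There are 9 cross-inversions.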